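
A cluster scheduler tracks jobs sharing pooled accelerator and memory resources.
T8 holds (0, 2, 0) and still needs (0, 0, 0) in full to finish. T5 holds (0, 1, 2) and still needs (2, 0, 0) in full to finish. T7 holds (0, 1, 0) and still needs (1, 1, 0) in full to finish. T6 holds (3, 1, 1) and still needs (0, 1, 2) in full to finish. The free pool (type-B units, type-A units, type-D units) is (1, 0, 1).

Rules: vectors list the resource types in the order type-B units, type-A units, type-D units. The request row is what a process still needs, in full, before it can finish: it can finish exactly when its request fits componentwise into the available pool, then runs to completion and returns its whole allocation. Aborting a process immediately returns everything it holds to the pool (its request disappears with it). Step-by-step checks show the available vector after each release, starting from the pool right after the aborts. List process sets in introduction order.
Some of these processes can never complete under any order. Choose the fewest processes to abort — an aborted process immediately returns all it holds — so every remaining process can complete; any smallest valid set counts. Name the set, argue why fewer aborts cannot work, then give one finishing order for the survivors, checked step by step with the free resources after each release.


Minimum abort set: T5.
Key observation: T6 was stuck for good until T5 gave back (0, 1, 2); in the order shown it finishes at step 3.
Minimality: the empty abort set fails — the state is deadlocked as it stands.
The survivors complete as T8, T7, T6. Step-by-step check (starting from the post-abort pool):
  pool = (1, 1, 3)
  T8 needs (0, 0, 0) <= (1, 1, 3) -> finishes; pool += (0, 2, 0) = (1, 3, 3)
  T7 needs (1, 1, 0) <= (1, 3, 3) -> finishes; pool += (0, 1, 0) = (1, 4, 3)
  T6 needs (0, 1, 2) <= (1, 4, 3) -> finishes; pool += (3, 1, 1) = (4, 5, 4)


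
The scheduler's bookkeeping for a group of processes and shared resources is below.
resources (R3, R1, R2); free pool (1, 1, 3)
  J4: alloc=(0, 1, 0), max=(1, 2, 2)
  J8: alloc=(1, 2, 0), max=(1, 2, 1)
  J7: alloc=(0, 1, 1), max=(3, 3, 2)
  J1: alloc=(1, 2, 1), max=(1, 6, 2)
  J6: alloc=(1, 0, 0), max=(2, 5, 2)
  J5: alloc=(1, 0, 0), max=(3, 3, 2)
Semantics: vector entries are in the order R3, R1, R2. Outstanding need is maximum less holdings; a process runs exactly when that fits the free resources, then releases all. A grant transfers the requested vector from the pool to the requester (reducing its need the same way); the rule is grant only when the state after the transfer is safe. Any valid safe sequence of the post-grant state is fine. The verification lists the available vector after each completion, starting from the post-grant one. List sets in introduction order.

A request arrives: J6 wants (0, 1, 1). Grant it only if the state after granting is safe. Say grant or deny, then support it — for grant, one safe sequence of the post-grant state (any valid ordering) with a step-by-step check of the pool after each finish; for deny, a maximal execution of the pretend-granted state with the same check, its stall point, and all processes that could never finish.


GRANT. The post-grant state is safe; one safe sequence: J8, J4, J5, J7, J1, J6.
Key observation: (1, 0, 2) free after granting still covers J8 first, and each release covers the next.
Verifying the post-grant state step by step:
  pool = (1, 0, 2)
  J8: need (0, 0, 1) fits (1, 0, 2); releases (1, 2, 0), pool now (2, 2, 2)
  J4: need (1, 1, 2) fits (2, 2, 2); releases (0, 1, 0), pool now (2, 3, 2)
  J5: need (2, 3, 2) fits (2, 3, 2); releases (1, 0, 0), pool now (3, 3, 2)
  J7: need (3, 2, 1) fits (3, 3, 2); releases (0, 1, 1), pool now (3, 4, 3)
  J1: need (0, 4, 1) fits (3, 4, 3); releases (1, 2, 1), pool now (4, 6, 4)
  J6: need (1, 4, 1) fits (4, 6, 4); releases (1, 1, 1), pool now (5, 7, 5)


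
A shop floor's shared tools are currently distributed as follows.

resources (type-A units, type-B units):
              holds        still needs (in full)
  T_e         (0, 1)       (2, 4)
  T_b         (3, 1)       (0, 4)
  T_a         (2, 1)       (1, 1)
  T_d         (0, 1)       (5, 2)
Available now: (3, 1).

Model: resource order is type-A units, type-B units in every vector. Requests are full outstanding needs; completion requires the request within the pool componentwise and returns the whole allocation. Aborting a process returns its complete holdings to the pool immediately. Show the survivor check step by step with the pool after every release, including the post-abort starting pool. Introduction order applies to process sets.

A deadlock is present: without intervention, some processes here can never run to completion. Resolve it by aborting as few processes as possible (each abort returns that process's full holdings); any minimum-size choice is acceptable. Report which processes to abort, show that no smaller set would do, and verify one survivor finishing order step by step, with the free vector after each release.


Abort T_b.
Key observation: before aborting T_b, T_e was permanently blocked — no order could ever run it; afterwards it completes at step 3.
Why nothing smaller works: aborting no one leaves the state deadlocked as given.
Survivors finish in the order: T_a, T_d, T_e. Verifying each step (pool after the aborts first):
  pool = (6, 2)
  run T_a (needs (1, 1), free (6, 2)); after release of (2, 1) the pool is (8, 3)
  run T_d (needs (5, 2), free (8, 3)); after release of (0, 1) the pool is (8, 4)
  run T_e (needs (2, 4), free (8, 4)); after release of (0, 1) the pool is (8, 5)


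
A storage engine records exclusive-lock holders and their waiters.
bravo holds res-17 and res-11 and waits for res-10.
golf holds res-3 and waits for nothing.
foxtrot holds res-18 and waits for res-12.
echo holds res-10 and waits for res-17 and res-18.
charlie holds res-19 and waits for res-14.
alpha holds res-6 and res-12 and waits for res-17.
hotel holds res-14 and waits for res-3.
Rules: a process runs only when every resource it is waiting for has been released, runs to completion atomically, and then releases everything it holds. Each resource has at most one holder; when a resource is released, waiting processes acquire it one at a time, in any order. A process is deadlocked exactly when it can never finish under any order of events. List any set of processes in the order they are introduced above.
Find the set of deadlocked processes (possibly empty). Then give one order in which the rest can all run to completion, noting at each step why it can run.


The deadlocked set is bravo, foxtrot, echo and alpha.
Key observation: nobody on the ring bravo -> echo -> bravo can start until another member finishes, which never happens; foxtrot and alpha are caught in further circular waits.
The rest can finish in the order golf, hotel, charlie.
Check, step by step:
  golf: no waits; runs immediately, freeing res-3
  run hotel (all its waits — res-3 — are resolved); releases res-14
  run charlie (all its waits — res-14 — are resolved); releases res-19


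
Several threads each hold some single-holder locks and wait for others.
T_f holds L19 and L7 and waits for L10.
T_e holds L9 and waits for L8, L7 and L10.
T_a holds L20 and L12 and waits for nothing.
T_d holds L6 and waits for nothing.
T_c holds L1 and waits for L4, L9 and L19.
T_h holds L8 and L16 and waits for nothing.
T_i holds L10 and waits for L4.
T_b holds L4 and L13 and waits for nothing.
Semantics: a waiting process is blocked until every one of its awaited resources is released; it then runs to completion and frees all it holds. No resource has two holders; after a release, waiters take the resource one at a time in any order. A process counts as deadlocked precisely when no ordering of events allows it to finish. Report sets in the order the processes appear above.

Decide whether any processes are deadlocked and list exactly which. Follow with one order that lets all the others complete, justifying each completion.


The deadlocked set is empty.
Key observation: the wait relation is loop-free; peeling off processes with no waits unwinds the whole state.
The rest can finish in the order T_d, T_b, T_i, T_f, T_a, T_h, T_e, T_c.
Verifying each step:
  run T_d (it waits on nothing); releases L6
  run T_b (it waits on nothing); releases L4 and L13
  T_i waits on L4 — all released -> runs and releases L10
  T_f waits on L10 — all released -> runs and releases L19 and L7
  run T_a (it waits on nothing); releases L20 and L12
  run T_h (it waits on nothing); releases L8 and L16
  T_e waits on L8, L7 and L10 — all released -> runs and releases L9
  T_c waits on L4, L9 and L19 — all released -> runs and releases L1


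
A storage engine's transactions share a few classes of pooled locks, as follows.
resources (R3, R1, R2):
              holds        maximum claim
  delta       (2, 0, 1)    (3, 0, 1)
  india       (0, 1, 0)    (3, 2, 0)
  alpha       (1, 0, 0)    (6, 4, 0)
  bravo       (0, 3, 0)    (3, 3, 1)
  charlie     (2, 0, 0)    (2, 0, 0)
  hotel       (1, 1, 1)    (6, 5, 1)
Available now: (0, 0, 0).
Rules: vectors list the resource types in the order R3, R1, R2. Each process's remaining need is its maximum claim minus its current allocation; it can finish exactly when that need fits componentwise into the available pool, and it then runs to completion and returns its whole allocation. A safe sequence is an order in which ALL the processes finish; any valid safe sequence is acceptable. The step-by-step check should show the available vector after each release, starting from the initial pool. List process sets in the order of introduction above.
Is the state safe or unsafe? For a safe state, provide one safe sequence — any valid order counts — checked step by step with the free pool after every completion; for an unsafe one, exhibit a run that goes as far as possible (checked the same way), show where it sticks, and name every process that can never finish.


The state is UNSAFE.
Key observation: the pool after charlie, delta, bravo, india is (4, 4, 1); every surviving request exceeds it in R3, so progress ends there.
A maximal execution: charlie, delta, bravo, india — then nothing else fits. Verifying each step:
  pool = (0, 0, 0)
  run charlie (needs (0, 0, 0), free (0, 0, 0)); after release of (2, 0, 0) the pool is (2, 0, 0)
  run delta (needs (1, 0, 0), free (2, 0, 0)); after release of (2, 0, 1) the pool is (4, 0, 1)
  run bravo (needs (3, 0, 1), free (4, 0, 1)); after release of (0, 3, 0) the pool is (4, 3, 1)
  run india (needs (3, 1, 0), free (4, 3, 1)); after release of (0, 1, 0) the pool is (4, 4, 1)
  alpha cannot run: need (5, 4, 0) vs free (4, 4, 1) (insufficient R3)
  hotel cannot run: need (5, 4, 0) vs free (4, 4, 1) (insufficient R3)
Never able to finish: alpha and hotel.


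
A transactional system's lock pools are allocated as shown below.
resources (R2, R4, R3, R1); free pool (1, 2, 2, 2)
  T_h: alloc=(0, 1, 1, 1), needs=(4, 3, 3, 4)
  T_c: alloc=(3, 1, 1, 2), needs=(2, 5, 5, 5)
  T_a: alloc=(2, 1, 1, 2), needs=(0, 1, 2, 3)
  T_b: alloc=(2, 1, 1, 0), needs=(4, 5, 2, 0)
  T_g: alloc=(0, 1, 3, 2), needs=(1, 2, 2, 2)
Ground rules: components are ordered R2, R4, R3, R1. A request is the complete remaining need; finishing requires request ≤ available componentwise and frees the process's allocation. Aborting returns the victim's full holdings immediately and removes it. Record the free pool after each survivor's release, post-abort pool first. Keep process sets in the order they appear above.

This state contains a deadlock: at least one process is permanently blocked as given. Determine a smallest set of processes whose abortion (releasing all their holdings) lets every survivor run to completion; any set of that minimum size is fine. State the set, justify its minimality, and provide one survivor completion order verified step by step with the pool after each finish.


Abort T_c.
Key observation: the deadlocked T_h becomes finishable only because T_c released (3, 1, 1, 2); it completes at step 2 below.
No smaller set exists: with zero aborts the deadlock remains.
The survivors complete as T_g, T_h, T_a, T_b. Verifying each step (starting from the post-abort pool):
  pool = (4, 3, 3, 4)
  run T_g (needs (1, 2, 2, 2), free (4, 3, 3, 4)); after release of (0, 1, 3, 2) the pool is (4, 4, 6, 6)
  run T_h (needs (4, 3, 3, 4), free (4, 4, 6, 6)); after release of (0, 1, 1, 1) the pool is (4, 5, 7, 7)
  run T_a (needs (0, 1, 2, 3), free (4, 5, 7, 7)); after release of (2, 1, 1, 2) the pool is (6, 6, 8, 9)
  run T_b (needs (4, 5, 2, 0), free (6, 6, 8, 9)); after release of (2, 1, 1, 0) the pool is (8, 7, 9, 9)


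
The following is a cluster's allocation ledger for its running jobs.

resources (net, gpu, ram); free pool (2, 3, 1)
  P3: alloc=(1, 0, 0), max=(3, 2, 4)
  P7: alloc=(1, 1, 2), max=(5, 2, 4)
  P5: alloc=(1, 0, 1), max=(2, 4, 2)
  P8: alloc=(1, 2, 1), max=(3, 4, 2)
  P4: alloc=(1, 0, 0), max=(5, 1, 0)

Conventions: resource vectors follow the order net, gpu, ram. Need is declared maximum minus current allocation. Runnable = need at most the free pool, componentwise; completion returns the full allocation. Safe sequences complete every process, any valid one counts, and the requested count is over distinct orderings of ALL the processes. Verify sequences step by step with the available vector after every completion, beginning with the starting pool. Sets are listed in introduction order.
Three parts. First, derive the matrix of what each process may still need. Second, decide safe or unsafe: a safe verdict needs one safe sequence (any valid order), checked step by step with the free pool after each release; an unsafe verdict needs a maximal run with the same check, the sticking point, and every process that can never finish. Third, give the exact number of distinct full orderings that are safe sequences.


(1) Need matrix, components ordered net, gpu, ram:
  P3: (2, 2, 4)
  P7: (4, 1, 2)
  P5: (1, 4, 1)
  P8: (2, 2, 1)
  P4: (4, 1, 0)
(2) SAFE, for example via the order P8, P5, P7, P4, P3.
Key observation: P8 marks the first exact bind of the order: its need (2, 2, 1) fits the free (2, 3, 1) with zero slack on a requested resource.
Check, step by step:
  pool = (2, 3, 1)
  P8: need (2, 2, 1) fits (2, 3, 1); releases (1, 2, 1), pool now (3, 5, 2)
  P5: need (1, 4, 1) fits (3, 5, 2); releases (1, 0, 1), pool now (4, 5, 3)
  P7: need (4, 1, 2) fits (4, 5, 3); releases (1, 1, 2), pool now (5, 6, 5)
  P4: need (4, 1, 0) fits (5, 6, 5); releases (1, 0, 0), pool now (6, 6, 5)
  P3: need (2, 2, 4) fits (6, 6, 5); releases (1, 0, 0), pool now (7, 6, 5)
(3) The exact count: 3 of the possible complete orderings are safe sequences.


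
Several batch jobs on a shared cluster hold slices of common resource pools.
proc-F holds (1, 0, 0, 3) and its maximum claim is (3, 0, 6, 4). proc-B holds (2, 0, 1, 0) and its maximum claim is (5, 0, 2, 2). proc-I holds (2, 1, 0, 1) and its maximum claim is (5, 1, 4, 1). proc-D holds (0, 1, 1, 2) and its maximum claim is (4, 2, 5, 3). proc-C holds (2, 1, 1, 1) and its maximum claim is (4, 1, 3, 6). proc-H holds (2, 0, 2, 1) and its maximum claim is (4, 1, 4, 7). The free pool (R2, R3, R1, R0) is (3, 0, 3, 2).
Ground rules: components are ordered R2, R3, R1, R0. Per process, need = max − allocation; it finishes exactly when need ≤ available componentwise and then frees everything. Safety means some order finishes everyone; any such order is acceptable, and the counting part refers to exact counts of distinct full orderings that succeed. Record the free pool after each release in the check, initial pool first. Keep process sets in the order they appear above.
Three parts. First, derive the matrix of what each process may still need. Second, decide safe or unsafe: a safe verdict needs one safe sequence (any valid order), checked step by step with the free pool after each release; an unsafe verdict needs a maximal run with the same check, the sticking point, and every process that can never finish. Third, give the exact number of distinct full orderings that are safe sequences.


(1) Remaining need (order R2, R3, R1, R0):
  proc-F: (2, 0, 6, 1)
  proc-B: (3, 0, 1, 2)
  proc-I: (3, 0, 4, 0)
  proc-D: (4, 1, 4, 1)
  proc-C: (2, 0, 2, 5)
  proc-H: (2, 1, 2, 6)
(2) SAFE, for example via the order proc-B, proc-I, proc-D, proc-C, proc-F, proc-H.
Key observation: the first exact fit in this order is proc-B — it needs (3, 0, 1, 2) with (3, 0, 3, 2) free, meeting a requested resource to the last unit.
Step-by-step check:
  pool = (3, 0, 3, 2)
  run proc-B (needs (3, 0, 1, 2), free (3, 0, 3, 2)); after release of (2, 0, 1, 0) the pool is (5, 0, 4, 2)
  run proc-I (needs (3, 0, 4, 0), free (5, 0, 4, 2)); after release of (2, 1, 0, 1) the pool is (7, 1, 4, 3)
  run proc-D (needs (4, 1, 4, 1), free (7, 1, 4, 3)); after release of (0, 1, 1, 2) the pool is (7, 2, 5, 5)
  run proc-C (needs (2, 0, 2, 5), free (7, 2, 5, 5)); after release of (2, 1, 1, 1) the pool is (9, 3, 6, 6)
  run proc-F (needs (2, 0, 6, 1), free (9, 3, 6, 6)); after release of (1, 0, 0, 3) the pool is (10, 3, 6, 9)
  run proc-H (needs (2, 1, 2, 6), free (10, 3, 6, 9)); after release of (2, 0, 2, 1) the pool is (12, 3, 8, 10)
(3) The exact count: 2 of the possible complete orderings are safe sequences.


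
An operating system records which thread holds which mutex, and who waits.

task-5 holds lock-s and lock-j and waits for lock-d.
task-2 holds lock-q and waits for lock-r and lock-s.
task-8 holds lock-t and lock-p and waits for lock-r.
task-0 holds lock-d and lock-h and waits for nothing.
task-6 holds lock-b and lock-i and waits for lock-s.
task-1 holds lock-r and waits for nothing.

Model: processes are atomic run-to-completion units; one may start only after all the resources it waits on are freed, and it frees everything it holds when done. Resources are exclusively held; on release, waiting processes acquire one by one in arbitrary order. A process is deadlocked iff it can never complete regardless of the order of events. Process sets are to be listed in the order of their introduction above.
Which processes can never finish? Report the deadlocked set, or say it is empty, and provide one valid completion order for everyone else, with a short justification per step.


Nothing here is deadlocked.
Key observation: every chain of waits terminates; starting from the processes that wait on nothing, all the rest unlock in turn.
A valid finishing order for the others: task-0, task-5, task-1, task-6, task-8, task-2.
Step-by-step check:
  run task-0 (it waits on nothing); releases lock-d and lock-h
  task-5 waits on lock-d — all released -> runs and releases lock-s and lock-j
  run task-1 (it waits on nothing); releases lock-r
  task-6 waits on lock-s — all released -> runs and releases lock-b and lock-i
  task-8 waits on lock-r — all released -> runs and releases lock-t and lock-p
  task-2 waits on lock-r and lock-s — all released -> runs and releases lock-q


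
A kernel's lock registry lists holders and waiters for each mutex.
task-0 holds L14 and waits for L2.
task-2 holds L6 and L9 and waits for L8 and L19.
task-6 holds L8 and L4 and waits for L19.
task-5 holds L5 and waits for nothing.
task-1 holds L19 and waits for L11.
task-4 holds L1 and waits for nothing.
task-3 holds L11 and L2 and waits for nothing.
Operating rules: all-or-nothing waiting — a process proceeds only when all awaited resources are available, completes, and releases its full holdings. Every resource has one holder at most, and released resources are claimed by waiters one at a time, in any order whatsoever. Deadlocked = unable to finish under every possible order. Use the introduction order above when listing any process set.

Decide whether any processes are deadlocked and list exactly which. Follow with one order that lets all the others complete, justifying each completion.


The deadlocked set is empty.
Key observation: every chain of waits terminates; starting from the processes that wait on nothing, all the rest unlock in turn.
The rest can finish in the order task-3, task-0, task-4, task-5, task-1, task-6, task-2.
Check, step by step:
  task-3: no waits; runs immediately, freeing L11 and L2
  run task-0 (all its waits — L2 — are resolved); releases L14
  task-4: no waits; runs immediately, freeing L1
  task-5: no waits; runs immediately, freeing L5
  run task-1 (all its waits — L11 — are resolved); releases L19
  run task-6 (all its waits — L19 — are resolved); releases L8 and L4
  run task-2 (all its waits — L8 and L19 — are resolved); releases L6 and L9


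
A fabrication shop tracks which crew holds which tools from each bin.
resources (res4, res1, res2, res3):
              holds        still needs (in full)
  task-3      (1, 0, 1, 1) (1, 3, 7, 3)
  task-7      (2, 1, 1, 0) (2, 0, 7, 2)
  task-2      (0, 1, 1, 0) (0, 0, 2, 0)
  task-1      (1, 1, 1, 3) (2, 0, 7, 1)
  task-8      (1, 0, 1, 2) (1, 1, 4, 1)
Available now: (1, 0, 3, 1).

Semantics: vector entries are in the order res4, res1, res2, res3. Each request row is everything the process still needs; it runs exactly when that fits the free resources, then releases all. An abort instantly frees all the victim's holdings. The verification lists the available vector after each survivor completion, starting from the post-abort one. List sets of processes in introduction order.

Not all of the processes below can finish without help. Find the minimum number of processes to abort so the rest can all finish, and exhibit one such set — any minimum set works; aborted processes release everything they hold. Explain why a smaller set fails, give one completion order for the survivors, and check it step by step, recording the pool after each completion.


Minimum abort set: task-3 and task-1.
Key observation: the returned (2, 1, 2, 4) from task-3 and task-1 is what brings task-7 — unrunnable before, under any order — into play at step 3.
Minimality, checking each single-abort alternative: task-3 alone leaves task-7 blocked (short on res2); task-7 alone leaves task-3 blocked (short on res1 and res2); task-2 alone leaves task-3 blocked (short on res1 and res2); task-1 alone leaves task-3 blocked (short on res1 and res2); task-8 alone leaves task-3 blocked (short on res1 and res2).
Survivors finish in the order: task-2, task-8, task-7. Walking it through (pool after the aborts first):
  pool = (3, 1, 5, 5)
  task-2 needs (0, 0, 2, 0) <= (3, 1, 5, 5) -> finishes; pool += (0, 1, 1, 0) = (3, 2, 6, 5)
  task-8 needs (1, 1, 4, 1) <= (3, 2, 6, 5) -> finishes; pool += (1, 0, 1, 2) = (4, 2, 7, 7)
  task-7 needs (2, 0, 7, 2) <= (4, 2, 7, 7) -> finishes; pool += (2, 1, 1, 0) = (6, 3, 8, 7)


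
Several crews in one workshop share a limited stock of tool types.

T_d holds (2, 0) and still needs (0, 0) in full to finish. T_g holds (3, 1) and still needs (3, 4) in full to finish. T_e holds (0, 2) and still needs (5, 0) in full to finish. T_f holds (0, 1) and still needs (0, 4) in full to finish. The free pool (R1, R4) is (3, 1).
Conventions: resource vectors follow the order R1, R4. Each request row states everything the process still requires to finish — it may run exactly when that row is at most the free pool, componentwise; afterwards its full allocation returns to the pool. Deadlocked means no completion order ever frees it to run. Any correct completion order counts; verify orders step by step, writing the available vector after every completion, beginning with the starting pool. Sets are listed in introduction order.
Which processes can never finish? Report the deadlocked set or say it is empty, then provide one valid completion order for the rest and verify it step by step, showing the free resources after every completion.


Deadlocked: T_g and T_f.
Key observation: T_d, T_e can finish, but then (5, 3) is all there is, and the blocked group's R4 demands exceed it.
A valid finishing order for the others: T_d, T_e. Verifying each step:
  pool = (3, 1)
  run T_d (needs (0, 0), free (3, 1)); after release of (2, 0) the pool is (5, 1)
  run T_e (needs (5, 0), free (5, 1)); after release of (0, 2) the pool is (5, 3)
The blocked processes can never fit:
  blocked: T_g wants (3, 4), pool (5, 3) — not enough R4
  blocked: T_f wants (0, 4), pool (5, 3) — not enough R4


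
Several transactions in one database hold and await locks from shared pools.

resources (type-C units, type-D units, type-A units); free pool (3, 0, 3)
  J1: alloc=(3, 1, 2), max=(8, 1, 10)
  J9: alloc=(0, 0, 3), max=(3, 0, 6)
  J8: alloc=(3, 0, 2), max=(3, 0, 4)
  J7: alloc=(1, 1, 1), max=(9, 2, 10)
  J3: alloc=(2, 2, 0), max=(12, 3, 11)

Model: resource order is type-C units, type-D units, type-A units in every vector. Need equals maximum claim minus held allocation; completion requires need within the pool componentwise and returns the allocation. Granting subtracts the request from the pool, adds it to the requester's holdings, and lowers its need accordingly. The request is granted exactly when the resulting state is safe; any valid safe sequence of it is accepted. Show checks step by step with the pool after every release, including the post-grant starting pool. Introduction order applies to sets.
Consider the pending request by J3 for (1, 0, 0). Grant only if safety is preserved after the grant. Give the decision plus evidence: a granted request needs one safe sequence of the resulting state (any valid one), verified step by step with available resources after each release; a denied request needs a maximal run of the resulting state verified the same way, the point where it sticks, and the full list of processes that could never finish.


GRANT. The post-grant state is safe; one safe sequence: J8, J9, J1, J7, J3.
Key observation: with (2, 0, 3) left after the transfer, J8 can run at once — the state stays safe.
Check on the post-grant state, step by step:
  pool = (2, 0, 3)
  J8 needs (0, 0, 2) <= (2, 0, 3) -> finishes; pool += (3, 0, 2) = (5, 0, 5)
  J9 needs (3, 0, 3) <= (5, 0, 5) -> finishes; pool += (0, 0, 3) = (5, 0, 8)
  J1 needs (5, 0, 8) <= (5, 0, 8) -> finishes; pool += (3, 1, 2) = (8, 1, 10)
  J7 needs (8, 1, 9) <= (8, 1, 10) -> finishes; pool += (1, 1, 1) = (9, 2, 11)
  J3 needs (9, 1, 11) <= (9, 2, 11) -> finishes; pool += (3, 2, 0) = (12, 4, 11)


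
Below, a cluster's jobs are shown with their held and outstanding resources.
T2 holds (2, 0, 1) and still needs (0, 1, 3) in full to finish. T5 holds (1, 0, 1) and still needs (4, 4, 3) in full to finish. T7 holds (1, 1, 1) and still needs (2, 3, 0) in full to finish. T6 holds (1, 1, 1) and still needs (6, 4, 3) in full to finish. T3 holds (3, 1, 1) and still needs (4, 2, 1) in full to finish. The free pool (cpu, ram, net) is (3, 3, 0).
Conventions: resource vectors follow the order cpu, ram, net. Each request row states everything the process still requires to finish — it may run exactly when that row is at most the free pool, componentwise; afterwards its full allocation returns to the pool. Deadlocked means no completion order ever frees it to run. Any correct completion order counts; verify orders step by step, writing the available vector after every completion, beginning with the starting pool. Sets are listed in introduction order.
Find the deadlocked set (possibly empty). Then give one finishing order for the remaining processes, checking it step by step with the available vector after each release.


The deadlocked set is T2, T5 and T6.
Key observation: the wall is net: completing T7, T3 brings the pool only to (7, 5, 2), and all the rest need more.
A valid finishing order for the others: T7, T3. Check, step by step:
  pool = (3, 3, 0)
  T7: need (2, 3, 0) fits (3, 3, 0); releases (1, 1, 1), pool now (4, 4, 1)
  T3: need (4, 2, 1) fits (4, 4, 1); releases (3, 1, 1), pool now (7, 5, 2)
None of the blocked processes ever fits:
  T2 cannot run: need (0, 1, 3) vs free (7, 5, 2) (insufficient net)
  T5 cannot run: need (4, 4, 3) vs free (7, 5, 2) (insufficient net)
  T6 cannot run: need (6, 4, 3) vs free (7, 5, 2) (insufficient net)


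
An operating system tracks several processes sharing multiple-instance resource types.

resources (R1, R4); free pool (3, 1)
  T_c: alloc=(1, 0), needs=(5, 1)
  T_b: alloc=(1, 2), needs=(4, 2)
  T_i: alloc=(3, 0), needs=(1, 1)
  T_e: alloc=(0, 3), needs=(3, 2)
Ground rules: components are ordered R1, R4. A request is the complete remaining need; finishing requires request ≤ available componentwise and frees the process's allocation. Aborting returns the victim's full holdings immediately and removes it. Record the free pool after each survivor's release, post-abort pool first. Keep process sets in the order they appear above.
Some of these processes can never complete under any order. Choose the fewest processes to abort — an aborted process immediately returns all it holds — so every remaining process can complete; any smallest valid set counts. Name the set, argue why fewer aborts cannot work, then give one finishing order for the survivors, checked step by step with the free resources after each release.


The answer: abort T_b.
Key observation: the deadlocked T_e becomes finishable only because T_b released (1, 2); it completes at step 2 below.
Minimality: the empty abort set fails — the state is deadlocked as it stands.
One survivor order: T_i, T_e, T_c. Step-by-step check (post-abort pool first):
  pool = (4, 3)
  T_i: need (1, 1) fits (4, 3); releases (3, 0), pool now (7, 3)
  T_e: need (3, 2) fits (7, 3); releases (0, 3), pool now (7, 6)
  T_c: need (5, 1) fits (7, 6); releases (1, 0), pool now (8, 6)


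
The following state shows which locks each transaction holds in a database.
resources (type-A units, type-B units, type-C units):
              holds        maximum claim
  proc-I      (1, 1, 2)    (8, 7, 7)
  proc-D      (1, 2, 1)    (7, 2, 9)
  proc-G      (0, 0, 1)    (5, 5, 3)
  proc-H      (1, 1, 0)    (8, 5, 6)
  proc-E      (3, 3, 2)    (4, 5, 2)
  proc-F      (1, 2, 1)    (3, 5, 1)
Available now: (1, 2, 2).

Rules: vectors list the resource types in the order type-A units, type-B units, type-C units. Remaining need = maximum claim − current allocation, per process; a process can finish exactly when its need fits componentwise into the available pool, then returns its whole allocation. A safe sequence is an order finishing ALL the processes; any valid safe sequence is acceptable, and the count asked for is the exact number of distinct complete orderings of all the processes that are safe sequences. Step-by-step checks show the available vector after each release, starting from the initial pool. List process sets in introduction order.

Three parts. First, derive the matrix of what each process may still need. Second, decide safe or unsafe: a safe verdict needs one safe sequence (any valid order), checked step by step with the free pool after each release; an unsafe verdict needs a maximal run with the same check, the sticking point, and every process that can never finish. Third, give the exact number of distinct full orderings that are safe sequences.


(1) Remaining need (order type-A units, type-B units, type-C units):
  proc-I: (7, 6, 5)
  proc-D: (6, 0, 8)
  proc-G: (5, 5, 2)
  proc-H: (7, 4, 6)
  proc-E: (1, 2, 0)
  proc-F: (2, 3, 0)
(2) UNSAFE — no complete ordering exists.
Key observation: type-A units is the bottleneck — with proc-E, proc-F, proc-G done the pool holds (5, 7, 6), short of every remaining need.
The run proc-E, proc-F, proc-G cannot be extended any further. Verifying each step:
  pool = (1, 2, 2)
  proc-E needs (1, 2, 0) <= (1, 2, 2) -> finishes; pool += (3, 3, 2) = (4, 5, 4)
  proc-F needs (2, 3, 0) <= (4, 5, 4) -> finishes; pool += (1, 2, 1) = (5, 7, 5)
  proc-G needs (5, 5, 2) <= (5, 7, 5) -> finishes; pool += (0, 0, 1) = (5, 7, 6)
  proc-I cannot run: need (7, 6, 5) vs free (5, 7, 6) (insufficient type-A units)
  proc-D cannot run: need (6, 0, 8) vs free (5, 7, 6) (insufficient type-A units and type-C units)
  proc-H cannot run: need (7, 4, 6) vs free (5, 7, 6) (insufficient type-A units)
Permanently blocked: proc-I, proc-D and proc-H.
(3) Exactly 0 of the possible complete orderings are safe sequences.


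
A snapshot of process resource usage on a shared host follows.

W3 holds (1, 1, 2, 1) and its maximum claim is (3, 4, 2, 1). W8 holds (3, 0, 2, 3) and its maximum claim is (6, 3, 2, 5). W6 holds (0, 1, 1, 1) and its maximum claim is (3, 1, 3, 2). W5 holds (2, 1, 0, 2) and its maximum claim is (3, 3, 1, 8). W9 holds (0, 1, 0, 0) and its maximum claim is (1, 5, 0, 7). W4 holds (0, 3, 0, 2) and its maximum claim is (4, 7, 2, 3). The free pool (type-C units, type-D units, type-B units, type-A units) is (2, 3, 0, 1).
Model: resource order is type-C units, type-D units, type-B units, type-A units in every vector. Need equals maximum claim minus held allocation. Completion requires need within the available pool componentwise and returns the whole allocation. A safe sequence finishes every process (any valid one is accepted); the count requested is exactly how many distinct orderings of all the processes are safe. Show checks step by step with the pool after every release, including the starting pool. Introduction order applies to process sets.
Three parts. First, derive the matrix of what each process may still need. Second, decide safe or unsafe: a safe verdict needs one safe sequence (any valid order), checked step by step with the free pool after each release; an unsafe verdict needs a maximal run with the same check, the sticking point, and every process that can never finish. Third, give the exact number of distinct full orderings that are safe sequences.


(1) Remaining need (order type-C units, type-D units, type-B units, type-A units):
  W3: (2, 3, 0, 0)
  W8: (3, 3, 0, 2)
  W6: (3, 0, 2, 1)
  W5: (1, 2, 1, 6)
  W9: (1, 4, 0, 7)
  W4: (4, 4, 2, 1)
(2) SAFE — a valid safe sequence is W3, W8, W4, W6, W5, W9.
Key observation: W3 is the earliest step where a requested resource binds exactly: need (2, 3, 0, 0), pool (2, 3, 0, 1) at its turn.
Verifying each step:
  pool = (2, 3, 0, 1)
  W3: need (2, 3, 0, 0) fits (2, 3, 0, 1); releases (1, 1, 2, 1), pool now (3, 4, 2, 2)
  W8: need (3, 3, 0, 2) fits (3, 4, 2, 2); releases (3, 0, 2, 3), pool now (6, 4, 4, 5)
  W4: need (4, 4, 2, 1) fits (6, 4, 4, 5); releases (0, 3, 0, 2), pool now (6, 7, 4, 7)
  W6: need (3, 0, 2, 1) fits (6, 7, 4, 7); releases (0, 1, 1, 1), pool now (6, 8, 5, 8)
  W5: need (1, 2, 1, 6) fits (6, 8, 5, 8); releases (2, 1, 0, 2), pool now (8, 9, 5, 10)
  W9: need (1, 4, 0, 7) fits (8, 9, 5, 10); releases (0, 1, 0, 0), pool now (8, 10, 5, 10)
(3) Precisely 14 of the possible complete orderings are safe sequences.


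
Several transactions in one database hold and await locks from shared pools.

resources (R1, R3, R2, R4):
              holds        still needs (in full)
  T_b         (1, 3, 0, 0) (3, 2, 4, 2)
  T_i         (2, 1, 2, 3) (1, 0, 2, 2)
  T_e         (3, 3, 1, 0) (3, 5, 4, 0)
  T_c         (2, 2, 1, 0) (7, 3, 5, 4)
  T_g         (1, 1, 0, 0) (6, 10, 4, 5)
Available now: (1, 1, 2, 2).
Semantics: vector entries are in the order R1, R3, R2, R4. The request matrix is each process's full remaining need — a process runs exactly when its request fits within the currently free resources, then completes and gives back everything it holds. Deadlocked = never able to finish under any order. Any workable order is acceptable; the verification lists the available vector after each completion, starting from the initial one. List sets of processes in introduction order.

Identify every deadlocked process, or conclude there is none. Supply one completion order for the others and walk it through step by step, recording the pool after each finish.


Nothing here is deadlocked.
Key observation: T_i leads a chain of completions in which each release enables another process.
One completion order for the rest: T_i, T_b, T_e, T_c, T_g. Check, step by step:
  pool = (1, 1, 2, 2)
  run T_i (needs (1, 0, 2, 2), free (1, 1, 2, 2)); after release of (2, 1, 2, 3) the pool is (3, 2, 4, 5)
  run T_b (needs (3, 2, 4, 2), free (3, 2, 4, 5)); after release of (1, 3, 0, 0) the pool is (4, 5, 4, 5)
  run T_e (needs (3, 5, 4, 0), free (4, 5, 4, 5)); after release of (3, 3, 1, 0) the pool is (7, 8, 5, 5)
  run T_c (needs (7, 3, 5, 4), free (7, 8, 5, 5)); after release of (2, 2, 1, 0) the pool is (9, 10, 6, 5)
  run T_g (needs (6, 10, 4, 5), free (9, 10, 6, 5)); after release of (1, 1, 0, 0) the pool is (10, 11, 6, 5)


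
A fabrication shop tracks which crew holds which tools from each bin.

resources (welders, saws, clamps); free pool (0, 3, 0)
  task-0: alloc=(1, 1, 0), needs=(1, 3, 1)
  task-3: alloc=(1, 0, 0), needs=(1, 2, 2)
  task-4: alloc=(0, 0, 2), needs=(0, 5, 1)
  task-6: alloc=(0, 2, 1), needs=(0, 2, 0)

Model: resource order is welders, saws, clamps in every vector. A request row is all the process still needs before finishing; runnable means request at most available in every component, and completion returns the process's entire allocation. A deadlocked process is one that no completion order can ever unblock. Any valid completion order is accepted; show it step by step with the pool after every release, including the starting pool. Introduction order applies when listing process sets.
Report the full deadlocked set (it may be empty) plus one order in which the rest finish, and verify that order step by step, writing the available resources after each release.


Deadlocked: task-0 and task-3.
Key observation: after task-6, task-4 complete, (0, 5, 3) is the best the pool ever gets, yet each leftover process wants more welders.
The rest can finish in the order task-6, task-4. Walking it through:
  pool = (0, 3, 0)
  task-6: need (0, 2, 0) fits (0, 3, 0); releases (0, 2, 1), pool now (0, 5, 1)
  task-4: need (0, 5, 1) fits (0, 5, 1); releases (0, 0, 2), pool now (0, 5, 3)
The stuck group stays short no matter what:
  task-0 cannot run: need (1, 3, 1) vs free (0, 5, 3) (insufficient welders)
  task-3 cannot run: need (1, 2, 2) vs free (0, 5, 3) (insufficient welders)


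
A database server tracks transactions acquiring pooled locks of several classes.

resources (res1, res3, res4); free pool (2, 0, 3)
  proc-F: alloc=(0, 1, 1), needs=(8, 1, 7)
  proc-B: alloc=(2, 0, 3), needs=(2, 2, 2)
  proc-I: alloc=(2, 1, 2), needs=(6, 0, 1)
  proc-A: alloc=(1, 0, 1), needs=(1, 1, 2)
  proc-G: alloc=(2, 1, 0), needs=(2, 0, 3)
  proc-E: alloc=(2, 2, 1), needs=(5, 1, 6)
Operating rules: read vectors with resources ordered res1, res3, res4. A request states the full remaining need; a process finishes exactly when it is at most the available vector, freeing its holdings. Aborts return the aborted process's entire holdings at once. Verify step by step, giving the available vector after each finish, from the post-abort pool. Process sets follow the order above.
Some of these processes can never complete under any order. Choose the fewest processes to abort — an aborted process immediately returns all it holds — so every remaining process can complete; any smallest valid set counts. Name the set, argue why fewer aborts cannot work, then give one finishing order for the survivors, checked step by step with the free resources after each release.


The answer: abort proc-E.
Key observation: the deadlocked proc-B becomes finishable only because proc-E released (2, 2, 1); it completes at step 2 below.
Minimality: the empty abort set fails — the state is deadlocked as it stands.
One survivor order: proc-G, proc-B, proc-A, proc-I, proc-F. Check, step by step (post-abort pool first):
  pool = (4, 2, 4)
  proc-G: need (2, 0, 3) fits (4, 2, 4); releases (2, 1, 0), pool now (6, 3, 4)
  proc-B: need (2, 2, 2) fits (6, 3, 4); releases (2, 0, 3), pool now (8, 3, 7)
  proc-A: need (1, 1, 2) fits (8, 3, 7); releases (1, 0, 1), pool now (9, 3, 8)
  proc-I: need (6, 0, 1) fits (9, 3, 8); releases (2, 1, 2), pool now (11, 4, 10)
  proc-F: need (8, 1, 7) fits (11, 4, 10); releases (0, 1, 1), pool now (11, 5, 11)


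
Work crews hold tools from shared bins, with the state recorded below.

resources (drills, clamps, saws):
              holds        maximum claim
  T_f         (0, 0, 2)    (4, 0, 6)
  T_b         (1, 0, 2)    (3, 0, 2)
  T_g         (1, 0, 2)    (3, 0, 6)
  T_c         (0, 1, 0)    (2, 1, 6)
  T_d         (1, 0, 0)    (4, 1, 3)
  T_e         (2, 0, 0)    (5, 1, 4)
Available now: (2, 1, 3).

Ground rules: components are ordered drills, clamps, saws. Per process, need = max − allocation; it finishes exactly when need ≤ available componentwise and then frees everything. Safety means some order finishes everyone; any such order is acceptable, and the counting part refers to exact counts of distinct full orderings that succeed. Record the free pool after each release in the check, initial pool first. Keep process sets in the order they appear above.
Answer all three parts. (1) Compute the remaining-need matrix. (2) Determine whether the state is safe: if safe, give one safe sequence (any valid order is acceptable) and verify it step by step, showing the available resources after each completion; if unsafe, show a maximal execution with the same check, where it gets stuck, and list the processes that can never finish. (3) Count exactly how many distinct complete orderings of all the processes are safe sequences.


(1) Need matrix, components ordered drills, clamps, saws:
  T_f: (4, 0, 4)
  T_b: (2, 0, 0)
  T_g: (2, 0, 4)
  T_c: (2, 0, 6)
  T_d: (3, 1, 3)
  T_e: (3, 1, 4)
(2) SAFE. One safe sequence: T_b, T_d, T_e, T_f, T_g, T_c.
Key observation: reading the order forward, T_b is the first process whose need (2, 0, 0) meets the free pool (2, 1, 3) exactly on a resource it requests.
Step-by-step check:
  pool = (2, 1, 3)
  run T_b (needs (2, 0, 0), free (2, 1, 3)); after release of (1, 0, 2) the pool is (3, 1, 5)
  run T_d (needs (3, 1, 3), free (3, 1, 5)); after release of (1, 0, 0) the pool is (4, 1, 5)
  run T_e (needs (3, 1, 4), free (4, 1, 5)); after release of (2, 0, 0) the pool is (6, 1, 5)
  run T_f (needs (4, 0, 4), free (6, 1, 5)); after release of (0, 0, 2) the pool is (6, 1, 7)
  run T_g (needs (2, 0, 4), free (6, 1, 7)); after release of (1, 0, 2) the pool is (7, 1, 9)
  run T_c (needs (2, 0, 6), free (7, 1, 9)); after release of (0, 1, 0) the pool is (7, 2, 9)
(3) The exact count: 56 of the possible complete orderings are safe sequences.
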